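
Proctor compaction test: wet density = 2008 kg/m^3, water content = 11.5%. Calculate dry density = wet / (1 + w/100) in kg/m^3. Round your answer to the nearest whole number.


Step 1: Dry density = wet density / (1 + w/100)
Step 2: Dry density = 2008 / (1 + 11.5/100)
Step 3: Dry density = 2008 / 1.115
Step 4: Dry density = 1801 kg/m^3

1801


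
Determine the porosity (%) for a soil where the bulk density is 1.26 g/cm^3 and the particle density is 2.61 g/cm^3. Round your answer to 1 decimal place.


Step 1: Formula: n = 100 * (1 - BD / PD)
Step 2: n = 100 * (1 - 1.26 / 2.61)
Step 3: n = 100 * (1 - 0.48276)
Step 4: n = 51.7%

51.7


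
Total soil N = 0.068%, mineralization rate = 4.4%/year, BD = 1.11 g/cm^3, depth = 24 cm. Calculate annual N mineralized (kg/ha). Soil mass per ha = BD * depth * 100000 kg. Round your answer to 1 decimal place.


Step 1: Soil mass per ha = BD * depth * 100000 = 1.11 * 24 * 100000 = 2664000 kg
Step 2: Total N pool = soil mass * N%/100 = 2664000 * 0.068/100 = 1811.52 kg/ha
Step 3: N mineralized = N pool * rate%/100 = 1811.52 * 4.4/100 = 79.7 kg/ha/yr

79.7


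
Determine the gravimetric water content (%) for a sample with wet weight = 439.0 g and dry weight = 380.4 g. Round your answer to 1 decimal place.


Step 1: Water mass = wet - dry = 439.0 - 380.4 = 58.6 g
Step 2: w = 100 * water mass / dry mass
Step 3: w = 100 * 58.6 / 380.4 = 15.4%

15.4


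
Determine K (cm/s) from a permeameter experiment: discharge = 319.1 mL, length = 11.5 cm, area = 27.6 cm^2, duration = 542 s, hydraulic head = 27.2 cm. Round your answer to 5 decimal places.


Step 1: K = Q * L / (A * t * h)
Step 2: Numerator = 319.1 * 11.5 = 3669.65
Step 3: Denominator = 27.6 * 542 * 27.2 = 406890.24
Step 4: K = 3669.65 / 406890.24 = 0.00902 cm/s

0.00902


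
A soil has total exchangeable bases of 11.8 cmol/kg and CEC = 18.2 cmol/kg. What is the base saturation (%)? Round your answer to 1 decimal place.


Step 1: BS = 100 * (sum of bases) / CEC
Step 2: BS = 100 * 11.8 / 18.2
Step 3: BS = 64.8%

64.8


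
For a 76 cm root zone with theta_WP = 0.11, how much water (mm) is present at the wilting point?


Step 1: Water (mm) = theta_WP * depth * 10
Step 2: Water = 0.11 * 76 * 10
Step 3: Water = 83.6 mm

83.6


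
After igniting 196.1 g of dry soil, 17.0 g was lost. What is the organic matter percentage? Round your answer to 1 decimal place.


Step 1: OM% = 100 * LOI / sample mass
Step 2: OM = 100 * 17.0 / 196.1
Step 3: OM = 8.7%

8.7


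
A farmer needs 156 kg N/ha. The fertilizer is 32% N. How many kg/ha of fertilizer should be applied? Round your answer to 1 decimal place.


Step 1: Fertilizer rate = target N / (N content / 100)
Step 2: Rate = 156 / (32 / 100)
Step 3: Rate = 156 / 0.32
Step 4: Rate = 487.5 kg/ha

487.5


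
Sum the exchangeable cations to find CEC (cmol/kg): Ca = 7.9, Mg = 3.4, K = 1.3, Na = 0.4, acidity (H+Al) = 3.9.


Step 1: CEC = Ca + Mg + K + Na + (H+Al)
Step 2: CEC = 7.9 + 3.4 + 1.3 + 0.4 + 3.9
Step 3: CEC = 16.9 cmol/kg

16.9


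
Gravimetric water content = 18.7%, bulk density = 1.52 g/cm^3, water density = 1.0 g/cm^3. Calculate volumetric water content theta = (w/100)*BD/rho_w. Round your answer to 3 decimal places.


Step 1: theta = (w / 100) * BD / rho_w
Step 2: theta = (18.7 / 100) * 1.52 / 1.0
Step 3: theta = 0.187 * 1.52
Step 4: theta = 0.284

0.284


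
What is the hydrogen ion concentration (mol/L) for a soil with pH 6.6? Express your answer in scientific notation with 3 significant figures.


Step 1: [H+] = 10^(-pH)
Step 2: [H+] = 10^(-6.6)
Step 3: [H+] = 2.51e-07 mol/L

2.51e-07


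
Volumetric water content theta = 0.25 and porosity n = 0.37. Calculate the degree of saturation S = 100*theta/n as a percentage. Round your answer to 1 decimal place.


Step 1: S = 100 * theta_v / n
Step 2: S = 100 * 0.25 / 0.37
Step 3: S = 67.6%

67.6


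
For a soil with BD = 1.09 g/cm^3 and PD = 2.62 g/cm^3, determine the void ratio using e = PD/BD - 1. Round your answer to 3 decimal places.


Step 1: e = PD / BD - 1
Step 2: e = 2.62 / 1.09 - 1
Step 3: e = 2.40367 - 1
Step 4: e = 1.404

1.404


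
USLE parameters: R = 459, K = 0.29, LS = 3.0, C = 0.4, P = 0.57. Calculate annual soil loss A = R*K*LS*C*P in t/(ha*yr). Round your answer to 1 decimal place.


Step 1: A = R * K * LS * C * P
Step 2: R * K = 459 * 0.29 = 133.11
Step 3: (R*K) * LS = 133.11 * 3.0 = 399.33
Step 4: * C * P = 399.33 * 0.4 * 0.57 = 91.0
Step 5: A = 91.0 t/(ha*yr)

91.0


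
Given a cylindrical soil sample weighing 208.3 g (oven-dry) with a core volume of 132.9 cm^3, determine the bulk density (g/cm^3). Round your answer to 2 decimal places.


Step 1: Identify the formula: BD = dry mass / volume
Step 2: Substitute values: BD = 208.3 / 132.9
Step 3: BD = 1.57 g/cm^3

1.57


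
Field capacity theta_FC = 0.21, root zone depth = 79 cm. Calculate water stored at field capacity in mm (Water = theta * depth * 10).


Step 1: Water (mm) = theta_FC * depth (cm) * 10
Step 2: Water = 0.21 * 79 * 10
Step 3: Water = 165.9 mm

165.9


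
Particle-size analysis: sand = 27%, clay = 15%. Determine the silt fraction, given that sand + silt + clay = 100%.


Step 1: sand + silt + clay = 100%
Step 2: silt = 100 - sand - clay
Step 3: silt = 100 - 27 - 15
Step 4: silt = 58%

58


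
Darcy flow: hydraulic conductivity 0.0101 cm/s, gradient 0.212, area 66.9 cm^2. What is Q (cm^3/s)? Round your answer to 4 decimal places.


Step 1: Apply Darcy's law: Q = K * i * A
Step 2: Q = 0.0101 * 0.212 * 66.9
Step 3: Q = 0.1432 cm^3/s

0.1432


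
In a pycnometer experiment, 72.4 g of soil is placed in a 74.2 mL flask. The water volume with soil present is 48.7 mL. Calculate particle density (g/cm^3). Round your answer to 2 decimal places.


Step 1: Volume of solids = flask volume - water volume with soil
Step 2: V_solids = 74.2 - 48.7 = 25.5 mL
Step 3: Particle density = mass / V_solids = 72.4 / 25.5 = 2.84 g/cm^3

2.84


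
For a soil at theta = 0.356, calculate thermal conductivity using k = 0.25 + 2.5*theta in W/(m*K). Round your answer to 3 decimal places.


Step 1: k = 0.25 + 2.5 * theta
Step 2: k = 0.25 + 2.5 * 0.356
Step 3: k = 0.25 + 0.89
Step 4: k = 1.14 W/(m*K)

1.14


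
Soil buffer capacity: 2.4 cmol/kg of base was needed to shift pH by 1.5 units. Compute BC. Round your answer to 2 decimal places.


Step 1: BC = change in base / change in pH
Step 2: BC = 2.4 / 1.5
Step 3: BC = 1.6 cmol/(kg*pH unit)

1.6


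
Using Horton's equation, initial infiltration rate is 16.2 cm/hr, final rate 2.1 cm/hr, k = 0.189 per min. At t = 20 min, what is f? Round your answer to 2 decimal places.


Step 1: f = fc + (f0 - fc) * exp(-k * t)
Step 2: exp(-0.189 * 20) = 0.022823
Step 3: f = 2.1 + (16.2 - 2.1) * 0.022823
Step 4: f = 2.1 + 14.1 * 0.022823
Step 5: f = 2.42 cm/hr

2.42


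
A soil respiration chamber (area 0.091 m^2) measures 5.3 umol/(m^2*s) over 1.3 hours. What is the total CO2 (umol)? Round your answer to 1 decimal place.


Step 1: Convert time to seconds: 1.3 hr * 3600 = 4680.0 s
Step 2: Total = flux * area * time_s
Step 3: Total = 5.3 * 0.091 * 4680.0
Step 4: Total = 2257.2 umol

2257.2


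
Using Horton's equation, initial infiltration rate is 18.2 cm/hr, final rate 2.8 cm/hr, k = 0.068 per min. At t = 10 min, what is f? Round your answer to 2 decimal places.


Step 1: f = fc + (f0 - fc) * exp(-k * t)
Step 2: exp(-0.068 * 10) = 0.506617
Step 3: f = 2.8 + (18.2 - 2.8) * 0.506617
Step 4: f = 2.8 + 15.4 * 0.506617
Step 5: f = 10.6 cm/hr

10.6


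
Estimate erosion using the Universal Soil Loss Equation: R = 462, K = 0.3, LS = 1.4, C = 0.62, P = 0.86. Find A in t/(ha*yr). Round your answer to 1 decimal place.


Step 1: A = R * K * LS * C * P
Step 2: R * K = 462 * 0.3 = 138.6
Step 3: (R*K) * LS = 138.6 * 1.4 = 194.04
Step 4: * C * P = 194.04 * 0.62 * 0.86 = 103.5
Step 5: A = 103.5 t/(ha*yr)

103.5


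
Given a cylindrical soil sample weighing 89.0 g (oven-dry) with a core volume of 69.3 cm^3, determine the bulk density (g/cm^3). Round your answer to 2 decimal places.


Step 1: Identify the formula: BD = dry mass / volume
Step 2: Substitute values: BD = 89.0 / 69.3
Step 3: BD = 1.28 g/cm^3

1.28


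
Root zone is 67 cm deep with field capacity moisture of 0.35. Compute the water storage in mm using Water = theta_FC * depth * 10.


Step 1: Water (mm) = theta_FC * depth (cm) * 10
Step 2: Water = 0.35 * 67 * 10
Step 3: Water = 234.5 mm

234.5


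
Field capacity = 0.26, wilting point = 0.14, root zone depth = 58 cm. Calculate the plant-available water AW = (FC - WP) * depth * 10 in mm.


Step 1: Available water = (FC - WP) * depth * 10
Step 2: AW = (0.26 - 0.14) * 58 * 10
Step 3: AW = 0.12 * 58 * 10
Step 4: AW = 69.6 mm

69.6


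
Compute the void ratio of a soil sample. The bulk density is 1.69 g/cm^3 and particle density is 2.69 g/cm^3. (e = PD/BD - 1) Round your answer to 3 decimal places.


Step 1: e = PD / BD - 1
Step 2: e = 2.69 / 1.69 - 1
Step 3: e = 1.59172 - 1
Step 4: e = 0.592

0.592


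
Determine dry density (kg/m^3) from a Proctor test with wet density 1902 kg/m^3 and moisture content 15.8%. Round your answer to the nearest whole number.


Step 1: Dry density = wet density / (1 + w/100)
Step 2: Dry density = 1902 / (1 + 15.8/100)
Step 3: Dry density = 1902 / 1.158
Step 4: Dry density = 1642 kg/m^3

1642


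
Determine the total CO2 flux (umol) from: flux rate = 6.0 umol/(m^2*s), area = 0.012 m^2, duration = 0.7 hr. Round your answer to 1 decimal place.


Step 1: Convert time to seconds: 0.7 hr * 3600 = 2520.0 s
Step 2: Total = flux * area * time_s
Step 3: Total = 6.0 * 0.012 * 2520.0
Step 4: Total = 181.4 umol

181.4


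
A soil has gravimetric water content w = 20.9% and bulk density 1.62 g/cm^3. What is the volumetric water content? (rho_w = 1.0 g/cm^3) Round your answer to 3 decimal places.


Step 1: theta = (w / 100) * BD / rho_w
Step 2: theta = (20.9 / 100) * 1.62 / 1.0
Step 3: theta = 0.209 * 1.62
Step 4: theta = 0.339

0.339


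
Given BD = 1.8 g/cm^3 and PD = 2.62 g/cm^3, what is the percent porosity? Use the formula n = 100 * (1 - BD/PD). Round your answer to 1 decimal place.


Step 1: Formula: n = 100 * (1 - BD / PD)
Step 2: n = 100 * (1 - 1.8 / 2.62)
Step 3: n = 100 * (1 - 0.68702)
Step 4: n = 31.3%

31.3


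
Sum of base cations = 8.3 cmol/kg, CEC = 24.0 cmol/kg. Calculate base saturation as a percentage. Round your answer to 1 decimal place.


Step 1: BS = 100 * (sum of bases) / CEC
Step 2: BS = 100 * 8.3 / 24.0
Step 3: BS = 34.6%

34.6


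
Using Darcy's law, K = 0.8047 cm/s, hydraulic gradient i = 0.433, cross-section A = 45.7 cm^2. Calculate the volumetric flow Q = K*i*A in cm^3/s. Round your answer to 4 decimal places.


Step 1: Apply Darcy's law: Q = K * i * A
Step 2: Q = 0.8047 * 0.433 * 45.7
Step 3: Q = 15.9235 cm^3/s

15.9235


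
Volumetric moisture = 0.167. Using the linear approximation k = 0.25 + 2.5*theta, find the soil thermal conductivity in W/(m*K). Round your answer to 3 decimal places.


Step 1: k = 0.25 + 2.5 * theta
Step 2: k = 0.25 + 2.5 * 0.167
Step 3: k = 0.25 + 0.418
Step 4: k = 0.668 W/(m*K)

0.668


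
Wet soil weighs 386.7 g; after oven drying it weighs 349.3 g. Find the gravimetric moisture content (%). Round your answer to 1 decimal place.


Step 1: Water mass = wet - dry = 386.7 - 349.3 = 37.4 g
Step 2: w = 100 * water mass / dry mass
Step 3: w = 100 * 37.4 / 349.3 = 10.7%

10.7


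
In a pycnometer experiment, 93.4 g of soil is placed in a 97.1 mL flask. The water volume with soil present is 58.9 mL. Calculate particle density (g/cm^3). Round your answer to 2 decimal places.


Step 1: Volume of solids = flask volume - water volume with soil
Step 2: V_solids = 97.1 - 58.9 = 38.2 mL
Step 3: Particle density = mass / V_solids = 93.4 / 38.2 = 2.45 g/cm^3

2.45


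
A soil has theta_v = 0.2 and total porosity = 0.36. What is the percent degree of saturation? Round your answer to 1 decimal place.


Step 1: S = 100 * theta_v / n
Step 2: S = 100 * 0.2 / 0.36
Step 3: S = 55.6%

55.6


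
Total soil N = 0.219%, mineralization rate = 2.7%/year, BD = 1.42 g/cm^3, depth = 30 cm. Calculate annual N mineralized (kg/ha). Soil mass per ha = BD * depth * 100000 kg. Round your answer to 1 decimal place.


Step 1: Soil mass per ha = BD * depth * 100000 = 1.42 * 30 * 100000 = 4260000 kg
Step 2: Total N pool = soil mass * N%/100 = 4260000 * 0.219/100 = 9329.4 kg/ha
Step 3: N mineralized = N pool * rate%/100 = 9329.4 * 2.7/100 = 251.9 kg/ha/yr

251.9


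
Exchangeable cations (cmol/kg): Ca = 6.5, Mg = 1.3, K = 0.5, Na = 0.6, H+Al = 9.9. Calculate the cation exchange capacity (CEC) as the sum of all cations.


Step 1: CEC = Ca + Mg + K + Na + (H+Al)
Step 2: CEC = 6.5 + 1.3 + 0.5 + 0.6 + 9.9
Step 3: CEC = 18.8 cmol/kg

18.8


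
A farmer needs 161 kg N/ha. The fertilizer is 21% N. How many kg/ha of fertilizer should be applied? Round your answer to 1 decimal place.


Step 1: Fertilizer rate = target N / (N content / 100)
Step 2: Rate = 161 / (21 / 100)
Step 3: Rate = 161 / 0.21
Step 4: Rate = 766.7 kg/ha

766.7


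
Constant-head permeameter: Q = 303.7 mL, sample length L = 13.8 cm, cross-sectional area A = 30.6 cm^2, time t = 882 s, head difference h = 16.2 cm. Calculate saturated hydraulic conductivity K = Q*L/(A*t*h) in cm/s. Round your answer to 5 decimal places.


Step 1: K = Q * L / (A * t * h)
Step 2: Numerator = 303.7 * 13.8 = 4191.06
Step 3: Denominator = 30.6 * 882 * 16.2 = 437225.04
Step 4: K = 4191.06 / 437225.04 = 0.00959 cm/s

0.00959


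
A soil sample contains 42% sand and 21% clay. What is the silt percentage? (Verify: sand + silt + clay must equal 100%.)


Step 1: sand + silt + clay = 100%
Step 2: silt = 100 - sand - clay
Step 3: silt = 100 - 42 - 21
Step 4: silt = 37%

37


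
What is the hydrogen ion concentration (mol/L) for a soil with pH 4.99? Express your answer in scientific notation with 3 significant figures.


Step 1: [H+] = 10^(-pH)
Step 2: [H+] = 10^(-4.99)
Step 3: [H+] = 1.02e-05 mol/L

1.02e-05


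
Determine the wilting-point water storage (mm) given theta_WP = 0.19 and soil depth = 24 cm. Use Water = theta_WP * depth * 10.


Step 1: Water (mm) = theta_WP * depth * 10
Step 2: Water = 0.19 * 24 * 10
Step 3: Water = 45.6 mm

45.6


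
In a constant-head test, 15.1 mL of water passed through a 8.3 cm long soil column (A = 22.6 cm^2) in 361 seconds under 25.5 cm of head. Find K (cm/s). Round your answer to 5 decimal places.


Step 1: K = Q * L / (A * t * h)
Step 2: Numerator = 15.1 * 8.3 = 125.33
Step 3: Denominator = 22.6 * 361 * 25.5 = 208044.3
Step 4: K = 125.33 / 208044.3 = 0.0006 cm/s

0.0006


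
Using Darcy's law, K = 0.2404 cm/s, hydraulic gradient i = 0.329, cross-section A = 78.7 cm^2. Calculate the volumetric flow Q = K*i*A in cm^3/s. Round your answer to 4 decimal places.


Step 1: Apply Darcy's law: Q = K * i * A
Step 2: Q = 0.2404 * 0.329 * 78.7
Step 3: Q = 6.2245 cm^3/s

6.2245


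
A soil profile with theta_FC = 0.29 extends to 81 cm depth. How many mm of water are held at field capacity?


Step 1: Water (mm) = theta_FC * depth (cm) * 10
Step 2: Water = 0.29 * 81 * 10
Step 3: Water = 234.9 mm

234.9


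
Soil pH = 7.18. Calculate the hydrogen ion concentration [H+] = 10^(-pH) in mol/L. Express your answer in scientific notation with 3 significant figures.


Step 1: [H+] = 10^(-pH)
Step 2: [H+] = 10^(-7.18)
Step 3: [H+] = 6.61e-08 mol/L

6.61e-08


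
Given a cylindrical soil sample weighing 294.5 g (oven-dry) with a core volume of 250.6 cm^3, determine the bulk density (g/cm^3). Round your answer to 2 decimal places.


Step 1: Identify the formula: BD = dry mass / volume
Step 2: Substitute values: BD = 294.5 / 250.6
Step 3: BD = 1.18 g/cm^3

1.18


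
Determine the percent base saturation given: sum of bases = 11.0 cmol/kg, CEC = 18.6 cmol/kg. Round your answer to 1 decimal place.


Step 1: BS = 100 * (sum of bases) / CEC
Step 2: BS = 100 * 11.0 / 18.6
Step 3: BS = 59.1%

59.1


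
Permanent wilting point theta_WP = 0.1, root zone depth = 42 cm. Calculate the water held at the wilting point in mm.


Step 1: Water (mm) = theta_WP * depth * 10
Step 2: Water = 0.1 * 42 * 10
Step 3: Water = 42.0 mm

42.0


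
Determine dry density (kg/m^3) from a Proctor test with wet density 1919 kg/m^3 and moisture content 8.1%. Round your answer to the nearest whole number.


Step 1: Dry density = wet density / (1 + w/100)
Step 2: Dry density = 1919 / (1 + 8.1/100)
Step 3: Dry density = 1919 / 1.081
Step 4: Dry density = 1775 kg/m^3

1775


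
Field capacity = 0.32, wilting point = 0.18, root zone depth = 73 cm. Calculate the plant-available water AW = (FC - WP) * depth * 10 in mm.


Step 1: Available water = (FC - WP) * depth * 10
Step 2: AW = (0.32 - 0.18) * 73 * 10
Step 3: AW = 0.14 * 73 * 10
Step 4: AW = 102.2 mm

102.2


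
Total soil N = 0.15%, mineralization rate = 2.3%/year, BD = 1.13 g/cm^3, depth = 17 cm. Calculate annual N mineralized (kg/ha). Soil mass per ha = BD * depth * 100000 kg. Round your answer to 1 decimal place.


Step 1: Soil mass per ha = BD * depth * 100000 = 1.13 * 17 * 100000 = 1921000 kg
Step 2: Total N pool = soil mass * N%/100 = 1921000 * 0.15/100 = 2881.5 kg/ha
Step 3: N mineralized = N pool * rate%/100 = 2881.5 * 2.3/100 = 66.3 kg/ha/yr

66.3


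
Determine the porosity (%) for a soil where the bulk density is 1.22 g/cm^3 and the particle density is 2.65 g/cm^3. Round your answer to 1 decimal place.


Step 1: Formula: n = 100 * (1 - BD / PD)
Step 2: n = 100 * (1 - 1.22 / 2.65)
Step 3: n = 100 * (1 - 0.46038)
Step 4: n = 54.0%

54.0


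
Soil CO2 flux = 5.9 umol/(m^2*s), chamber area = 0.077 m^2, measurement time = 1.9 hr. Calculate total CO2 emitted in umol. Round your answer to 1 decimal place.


Step 1: Convert time to seconds: 1.9 hr * 3600 = 6840.0 s
Step 2: Total = flux * area * time_s
Step 3: Total = 5.9 * 0.077 * 6840.0
Step 4: Total = 3107.4 umol

3107.4


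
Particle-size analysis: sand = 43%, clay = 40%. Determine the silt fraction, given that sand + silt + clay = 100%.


Step 1: sand + silt + clay = 100%
Step 2: silt = 100 - sand - clay
Step 3: silt = 100 - 43 - 40
Step 4: silt = 17%

17


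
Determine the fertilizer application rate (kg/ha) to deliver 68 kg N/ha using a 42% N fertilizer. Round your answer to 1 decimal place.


Step 1: Fertilizer rate = target N / (N content / 100)
Step 2: Rate = 68 / (42 / 100)
Step 3: Rate = 68 / 0.42
Step 4: Rate = 161.9 kg/ha

161.9


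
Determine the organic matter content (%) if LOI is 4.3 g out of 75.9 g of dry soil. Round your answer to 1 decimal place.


Step 1: OM% = 100 * LOI / sample mass
Step 2: OM = 100 * 4.3 / 75.9
Step 3: OM = 5.7%

5.7


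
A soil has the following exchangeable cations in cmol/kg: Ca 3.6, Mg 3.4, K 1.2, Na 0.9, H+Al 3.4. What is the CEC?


Step 1: CEC = Ca + Mg + K + Na + (H+Al)
Step 2: CEC = 3.6 + 3.4 + 1.2 + 0.9 + 3.4
Step 3: CEC = 12.5 cmol/kg

12.5


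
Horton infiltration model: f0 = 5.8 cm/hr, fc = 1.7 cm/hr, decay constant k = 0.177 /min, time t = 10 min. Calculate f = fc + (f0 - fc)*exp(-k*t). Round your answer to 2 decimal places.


Step 1: f = fc + (f0 - fc) * exp(-k * t)
Step 2: exp(-0.177 * 10) = 0.170333
Step 3: f = 1.7 + (5.8 - 1.7) * 0.170333
Step 4: f = 1.7 + 4.1 * 0.170333
Step 5: f = 2.4 cm/hr

2.4


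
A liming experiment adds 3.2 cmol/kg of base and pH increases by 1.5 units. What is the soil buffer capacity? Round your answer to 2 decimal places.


Step 1: BC = change in base / change in pH
Step 2: BC = 3.2 / 1.5
Step 3: BC = 2.13 cmol/(kg*pH unit)

2.13


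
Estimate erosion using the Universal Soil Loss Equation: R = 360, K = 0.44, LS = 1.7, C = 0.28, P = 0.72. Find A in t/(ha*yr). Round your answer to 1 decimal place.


Step 1: A = R * K * LS * C * P
Step 2: R * K = 360 * 0.44 = 158.4
Step 3: (R*K) * LS = 158.4 * 1.7 = 269.28
Step 4: * C * P = 269.28 * 0.28 * 0.72 = 54.3
Step 5: A = 54.3 t/(ha*yr)

54.3


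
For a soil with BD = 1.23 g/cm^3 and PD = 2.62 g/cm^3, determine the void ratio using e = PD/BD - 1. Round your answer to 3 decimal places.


Step 1: e = PD / BD - 1
Step 2: e = 2.62 / 1.23 - 1
Step 3: e = 2.13008 - 1
Step 4: e = 1.13

1.13


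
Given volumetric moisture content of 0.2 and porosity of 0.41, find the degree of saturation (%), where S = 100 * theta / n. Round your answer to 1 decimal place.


Step 1: S = 100 * theta_v / n
Step 2: S = 100 * 0.2 / 0.41
Step 3: S = 48.8%

48.8


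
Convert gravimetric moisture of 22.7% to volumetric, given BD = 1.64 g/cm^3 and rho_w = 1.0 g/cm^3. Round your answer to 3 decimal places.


Step 1: theta = (w / 100) * BD / rho_w
Step 2: theta = (22.7 / 100) * 1.64 / 1.0
Step 3: theta = 0.227 * 1.64
Step 4: theta = 0.372

0.372


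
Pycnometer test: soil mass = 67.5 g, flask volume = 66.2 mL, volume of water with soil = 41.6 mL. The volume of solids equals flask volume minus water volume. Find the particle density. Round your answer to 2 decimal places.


Step 1: Volume of solids = flask volume - water volume with soil
Step 2: V_solids = 66.2 - 41.6 = 24.6 mL
Step 3: Particle density = mass / V_solids = 67.5 / 24.6 = 2.74 g/cm^3

2.74


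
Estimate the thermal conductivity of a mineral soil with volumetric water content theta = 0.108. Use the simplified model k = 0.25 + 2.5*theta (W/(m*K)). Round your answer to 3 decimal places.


Step 1: k = 0.25 + 2.5 * theta
Step 2: k = 0.25 + 2.5 * 0.108
Step 3: k = 0.25 + 0.27
Step 4: k = 0.52 W/(m*K)

0.52


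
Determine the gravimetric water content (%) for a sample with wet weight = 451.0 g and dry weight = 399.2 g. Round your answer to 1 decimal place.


Step 1: Water mass = wet - dry = 451.0 - 399.2 = 51.8 g
Step 2: w = 100 * water mass / dry mass
Step 3: w = 100 * 51.8 / 399.2 = 13.0%

13.0


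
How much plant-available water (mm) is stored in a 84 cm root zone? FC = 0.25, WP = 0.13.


Step 1: Available water = (FC - WP) * depth * 10
Step 2: AW = (0.25 - 0.13) * 84 * 10
Step 3: AW = 0.12 * 84 * 10
Step 4: AW = 100.8 mm

100.8


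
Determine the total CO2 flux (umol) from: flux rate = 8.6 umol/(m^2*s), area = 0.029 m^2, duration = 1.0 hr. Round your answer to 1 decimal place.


Step 1: Convert time to seconds: 1.0 hr * 3600 = 3600.0 s
Step 2: Total = flux * area * time_s
Step 3: Total = 8.6 * 0.029 * 3600.0
Step 4: Total = 897.8 umol

897.8


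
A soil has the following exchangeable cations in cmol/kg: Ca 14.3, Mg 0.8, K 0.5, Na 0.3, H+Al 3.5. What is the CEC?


Step 1: CEC = Ca + Mg + K + Na + (H+Al)
Step 2: CEC = 14.3 + 0.8 + 0.5 + 0.3 + 3.5
Step 3: CEC = 19.4 cmol/kg

19.4


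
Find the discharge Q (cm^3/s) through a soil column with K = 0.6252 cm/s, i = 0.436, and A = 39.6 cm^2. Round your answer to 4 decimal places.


Step 1: Apply Darcy's law: Q = K * i * A
Step 2: Q = 0.6252 * 0.436 * 39.6
Step 3: Q = 10.7945 cm^3/s

10.7945


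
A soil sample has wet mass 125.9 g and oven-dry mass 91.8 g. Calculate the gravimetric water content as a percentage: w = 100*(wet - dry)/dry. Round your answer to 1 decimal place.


Step 1: Water mass = wet - dry = 125.9 - 91.8 = 34.1 g
Step 2: w = 100 * water mass / dry mass
Step 3: w = 100 * 34.1 / 91.8 = 37.1%

37.1


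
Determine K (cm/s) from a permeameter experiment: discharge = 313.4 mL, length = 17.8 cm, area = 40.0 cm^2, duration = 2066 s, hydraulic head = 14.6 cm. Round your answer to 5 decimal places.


Step 1: K = Q * L / (A * t * h)
Step 2: Numerator = 313.4 * 17.8 = 5578.52
Step 3: Denominator = 40.0 * 2066 * 14.6 = 1206544.0
Step 4: K = 5578.52 / 1206544.0 = 0.00462 cm/s

0.00462


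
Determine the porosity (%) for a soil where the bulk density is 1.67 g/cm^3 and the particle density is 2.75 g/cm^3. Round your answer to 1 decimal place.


Step 1: Formula: n = 100 * (1 - BD / PD)
Step 2: n = 100 * (1 - 1.67 / 2.75)
Step 3: n = 100 * (1 - 0.60727)
Step 4: n = 39.3%

39.3


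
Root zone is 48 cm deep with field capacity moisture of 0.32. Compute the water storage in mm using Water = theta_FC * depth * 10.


Step 1: Water (mm) = theta_FC * depth (cm) * 10
Step 2: Water = 0.32 * 48 * 10
Step 3: Water = 153.6 mm

153.6


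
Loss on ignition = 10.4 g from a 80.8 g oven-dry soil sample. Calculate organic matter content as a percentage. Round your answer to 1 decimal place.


Step 1: OM% = 100 * LOI / sample mass
Step 2: OM = 100 * 10.4 / 80.8
Step 3: OM = 12.9%

12.9


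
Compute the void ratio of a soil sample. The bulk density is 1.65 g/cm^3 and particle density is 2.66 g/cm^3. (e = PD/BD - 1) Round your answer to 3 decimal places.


Step 1: e = PD / BD - 1
Step 2: e = 2.66 / 1.65 - 1
Step 3: e = 1.61212 - 1
Step 4: e = 0.612

0.612


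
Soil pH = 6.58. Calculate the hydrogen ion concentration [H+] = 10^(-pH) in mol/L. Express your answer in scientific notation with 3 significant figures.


Step 1: [H+] = 10^(-pH)
Step 2: [H+] = 10^(-6.58)
Step 3: [H+] = 2.63e-07 mol/L

2.63e-07


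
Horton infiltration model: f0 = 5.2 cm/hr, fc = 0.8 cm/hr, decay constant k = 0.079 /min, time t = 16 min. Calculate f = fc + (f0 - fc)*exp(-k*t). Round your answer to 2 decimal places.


Step 1: f = fc + (f0 - fc) * exp(-k * t)
Step 2: exp(-0.079 * 16) = 0.282522
Step 3: f = 0.8 + (5.2 - 0.8) * 0.282522
Step 4: f = 0.8 + 4.4 * 0.282522
Step 5: f = 2.04 cm/hr

2.04


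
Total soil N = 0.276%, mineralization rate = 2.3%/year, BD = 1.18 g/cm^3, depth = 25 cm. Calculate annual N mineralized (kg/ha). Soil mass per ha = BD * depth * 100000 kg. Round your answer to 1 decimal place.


Step 1: Soil mass per ha = BD * depth * 100000 = 1.18 * 25 * 100000 = 2950000 kg
Step 2: Total N pool = soil mass * N%/100 = 2950000 * 0.276/100 = 8142.0 kg/ha
Step 3: N mineralized = N pool * rate%/100 = 8142.0 * 2.3/100 = 187.3 kg/ha/yr

187.3


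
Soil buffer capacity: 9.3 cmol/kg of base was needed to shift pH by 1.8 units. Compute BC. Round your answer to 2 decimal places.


Step 1: BC = change in base / change in pH
Step 2: BC = 9.3 / 1.8
Step 3: BC = 5.17 cmol/(kg*pH unit)

5.17


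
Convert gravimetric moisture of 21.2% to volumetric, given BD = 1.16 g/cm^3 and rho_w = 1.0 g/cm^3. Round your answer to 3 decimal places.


Step 1: theta = (w / 100) * BD / rho_w
Step 2: theta = (21.2 / 100) * 1.16 / 1.0
Step 3: theta = 0.212 * 1.16
Step 4: theta = 0.246

0.246


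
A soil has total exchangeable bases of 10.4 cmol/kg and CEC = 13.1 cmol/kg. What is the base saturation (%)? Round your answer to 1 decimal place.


Step 1: BS = 100 * (sum of bases) / CEC
Step 2: BS = 100 * 10.4 / 13.1
Step 3: BS = 79.4%

79.4


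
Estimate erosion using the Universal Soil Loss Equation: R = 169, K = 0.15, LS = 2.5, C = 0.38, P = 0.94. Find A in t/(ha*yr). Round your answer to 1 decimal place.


Step 1: A = R * K * LS * C * P
Step 2: R * K = 169 * 0.15 = 25.35
Step 3: (R*K) * LS = 25.35 * 2.5 = 63.375
Step 4: * C * P = 63.375 * 0.38 * 0.94 = 22.6
Step 5: A = 22.6 t/(ha*yr)

22.6


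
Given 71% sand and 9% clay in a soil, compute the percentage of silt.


Step 1: sand + silt + clay = 100%
Step 2: silt = 100 - sand - clay
Step 3: silt = 100 - 71 - 9
Step 4: silt = 20%

20


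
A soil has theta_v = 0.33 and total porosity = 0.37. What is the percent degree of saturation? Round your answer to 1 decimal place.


Step 1: S = 100 * theta_v / n
Step 2: S = 100 * 0.33 / 0.37
Step 3: S = 89.2%

89.2


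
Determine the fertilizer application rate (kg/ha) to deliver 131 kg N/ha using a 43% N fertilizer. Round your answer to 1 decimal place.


Step 1: Fertilizer rate = target N / (N content / 100)
Step 2: Rate = 131 / (43 / 100)
Step 3: Rate = 131 / 0.43
Step 4: Rate = 304.7 kg/ha

304.7


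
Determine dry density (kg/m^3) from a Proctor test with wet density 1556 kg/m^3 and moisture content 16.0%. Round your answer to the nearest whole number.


Step 1: Dry density = wet density / (1 + w/100)
Step 2: Dry density = 1556 / (1 + 16.0/100)
Step 3: Dry density = 1556 / 1.16
Step 4: Dry density = 1341 kg/m^3

1341


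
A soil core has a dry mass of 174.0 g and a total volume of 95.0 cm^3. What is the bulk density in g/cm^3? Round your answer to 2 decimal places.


Step 1: Identify the formula: BD = dry mass / volume
Step 2: Substitute values: BD = 174.0 / 95.0
Step 3: BD = 1.83 g/cm^3

1.83


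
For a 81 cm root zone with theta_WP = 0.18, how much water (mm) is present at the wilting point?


Step 1: Water (mm) = theta_WP * depth * 10
Step 2: Water = 0.18 * 81 * 10
Step 3: Water = 145.8 mm

145.8


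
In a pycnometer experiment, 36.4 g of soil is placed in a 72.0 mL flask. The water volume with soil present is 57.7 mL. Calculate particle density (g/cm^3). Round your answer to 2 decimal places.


Step 1: Volume of solids = flask volume - water volume with soil
Step 2: V_solids = 72.0 - 57.7 = 14.3 mL
Step 3: Particle density = mass / V_solids = 36.4 / 14.3 = 2.55 g/cm^3

2.55


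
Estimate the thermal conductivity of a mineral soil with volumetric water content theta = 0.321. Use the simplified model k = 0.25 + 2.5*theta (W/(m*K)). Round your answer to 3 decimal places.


Step 1: k = 0.25 + 2.5 * theta
Step 2: k = 0.25 + 2.5 * 0.321
Step 3: k = 0.25 + 0.803
Step 4: k = 1.053 W/(m*K)

1.053


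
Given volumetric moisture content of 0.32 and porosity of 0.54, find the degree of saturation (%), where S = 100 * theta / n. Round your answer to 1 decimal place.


Step 1: S = 100 * theta_v / n
Step 2: S = 100 * 0.32 / 0.54
Step 3: S = 59.3%

59.3


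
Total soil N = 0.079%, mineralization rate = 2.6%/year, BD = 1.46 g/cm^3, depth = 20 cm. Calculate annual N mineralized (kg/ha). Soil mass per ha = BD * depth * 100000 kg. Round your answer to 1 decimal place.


Step 1: Soil mass per ha = BD * depth * 100000 = 1.46 * 20 * 100000 = 2920000 kg
Step 2: Total N pool = soil mass * N%/100 = 2920000 * 0.079/100 = 2306.8 kg/ha
Step 3: N mineralized = N pool * rate%/100 = 2306.8 * 2.6/100 = 60.0 kg/ha/yr

60.0


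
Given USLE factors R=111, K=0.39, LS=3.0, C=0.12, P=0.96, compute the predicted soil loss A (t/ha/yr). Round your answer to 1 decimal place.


Step 1: A = R * K * LS * C * P
Step 2: R * K = 111 * 0.39 = 43.29
Step 3: (R*K) * LS = 43.29 * 3.0 = 129.87
Step 4: * C * P = 129.87 * 0.12 * 0.96 = 15.0
Step 5: A = 15.0 t/(ha*yr)

15.0


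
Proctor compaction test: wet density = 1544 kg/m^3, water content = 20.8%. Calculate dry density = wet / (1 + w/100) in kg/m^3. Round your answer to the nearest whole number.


Step 1: Dry density = wet density / (1 + w/100)
Step 2: Dry density = 1544 / (1 + 20.8/100)
Step 3: Dry density = 1544 / 1.208
Step 4: Dry density = 1278 kg/m^3

1278


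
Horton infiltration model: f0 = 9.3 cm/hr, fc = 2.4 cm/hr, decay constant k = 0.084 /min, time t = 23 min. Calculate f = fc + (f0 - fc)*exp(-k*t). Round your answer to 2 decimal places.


Step 1: f = fc + (f0 - fc) * exp(-k * t)
Step 2: exp(-0.084 * 23) = 0.144858
Step 3: f = 2.4 + (9.3 - 2.4) * 0.144858
Step 4: f = 2.4 + 6.9 * 0.144858
Step 5: f = 3.4 cm/hr

3.4


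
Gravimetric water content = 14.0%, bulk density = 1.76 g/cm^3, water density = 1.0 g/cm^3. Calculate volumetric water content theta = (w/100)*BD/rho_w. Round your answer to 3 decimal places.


Step 1: theta = (w / 100) * BD / rho_w
Step 2: theta = (14.0 / 100) * 1.76 / 1.0
Step 3: theta = 0.14 * 1.76
Step 4: theta = 0.246

0.246


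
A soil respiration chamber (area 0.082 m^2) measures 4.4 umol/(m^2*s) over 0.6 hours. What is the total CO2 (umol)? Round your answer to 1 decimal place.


Step 1: Convert time to seconds: 0.6 hr * 3600 = 2160.0 s
Step 2: Total = flux * area * time_s
Step 3: Total = 4.4 * 0.082 * 2160.0
Step 4: Total = 779.3 umol

779.3


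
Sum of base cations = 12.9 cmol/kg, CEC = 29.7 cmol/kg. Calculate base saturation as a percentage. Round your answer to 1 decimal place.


Step 1: BS = 100 * (sum of bases) / CEC
Step 2: BS = 100 * 12.9 / 29.7
Step 3: BS = 43.4%

43.4


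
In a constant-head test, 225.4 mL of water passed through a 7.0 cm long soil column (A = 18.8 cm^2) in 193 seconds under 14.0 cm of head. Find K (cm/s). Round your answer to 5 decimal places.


Step 1: K = Q * L / (A * t * h)
Step 2: Numerator = 225.4 * 7.0 = 1577.8
Step 3: Denominator = 18.8 * 193 * 14.0 = 50797.6
Step 4: K = 1577.8 / 50797.6 = 0.03106 cm/s

0.03106


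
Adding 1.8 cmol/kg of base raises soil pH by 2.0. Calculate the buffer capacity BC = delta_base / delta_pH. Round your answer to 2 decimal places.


Step 1: BC = change in base / change in pH
Step 2: BC = 1.8 / 2.0
Step 3: BC = 0.9 cmol/(kg*pH unit)

0.9


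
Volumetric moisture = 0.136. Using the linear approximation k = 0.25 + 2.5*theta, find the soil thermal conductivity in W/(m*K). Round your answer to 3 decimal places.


Step 1: k = 0.25 + 2.5 * theta
Step 2: k = 0.25 + 2.5 * 0.136
Step 3: k = 0.25 + 0.34
Step 4: k = 0.59 W/(m*K)

0.59


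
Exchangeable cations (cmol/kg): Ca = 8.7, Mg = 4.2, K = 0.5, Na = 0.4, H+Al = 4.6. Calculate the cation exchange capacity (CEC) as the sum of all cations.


Step 1: CEC = Ca + Mg + K + Na + (H+Al)
Step 2: CEC = 8.7 + 4.2 + 0.5 + 0.4 + 4.6
Step 3: CEC = 18.4 cmol/kg

18.4


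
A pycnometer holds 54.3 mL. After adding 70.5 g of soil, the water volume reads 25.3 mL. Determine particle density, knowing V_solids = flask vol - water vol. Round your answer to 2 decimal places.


Step 1: Volume of solids = flask volume - water volume with soil
Step 2: V_solids = 54.3 - 25.3 = 29.0 mL
Step 3: Particle density = mass / V_solids = 70.5 / 29.0 = 2.43 g/cm^3

2.43


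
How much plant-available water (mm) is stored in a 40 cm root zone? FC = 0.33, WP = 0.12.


Step 1: Available water = (FC - WP) * depth * 10
Step 2: AW = (0.33 - 0.12) * 40 * 10
Step 3: AW = 0.21 * 40 * 10
Step 4: AW = 84.0 mm

84.0


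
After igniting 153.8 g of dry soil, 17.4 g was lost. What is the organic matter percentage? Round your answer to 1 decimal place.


Step 1: OM% = 100 * LOI / sample mass
Step 2: OM = 100 * 17.4 / 153.8
Step 3: OM = 11.3%

11.3


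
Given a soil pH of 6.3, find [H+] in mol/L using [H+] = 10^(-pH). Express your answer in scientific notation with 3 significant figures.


Step 1: [H+] = 10^(-pH)
Step 2: [H+] = 10^(-6.3)
Step 3: [H+] = 5.01e-07 mol/L

5.01e-07


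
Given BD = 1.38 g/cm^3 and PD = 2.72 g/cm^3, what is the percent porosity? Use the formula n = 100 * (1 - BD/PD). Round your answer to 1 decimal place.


Step 1: Formula: n = 100 * (1 - BD / PD)
Step 2: n = 100 * (1 - 1.38 / 2.72)
Step 3: n = 100 * (1 - 0.50735)
Step 4: n = 49.3%

49.3


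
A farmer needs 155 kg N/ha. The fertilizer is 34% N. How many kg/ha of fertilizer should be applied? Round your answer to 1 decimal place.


Step 1: Fertilizer rate = target N / (N content / 100)
Step 2: Rate = 155 / (34 / 100)
Step 3: Rate = 155 / 0.34
Step 4: Rate = 455.9 kg/ha

455.9


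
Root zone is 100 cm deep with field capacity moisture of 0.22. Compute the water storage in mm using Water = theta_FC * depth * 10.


Step 1: Water (mm) = theta_FC * depth (cm) * 10
Step 2: Water = 0.22 * 100 * 10
Step 3: Water = 220.0 mm

220.0


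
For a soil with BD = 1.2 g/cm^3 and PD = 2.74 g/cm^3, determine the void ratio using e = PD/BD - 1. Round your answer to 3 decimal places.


Step 1: e = PD / BD - 1
Step 2: e = 2.74 / 1.2 - 1
Step 3: e = 2.28333 - 1
Step 4: e = 1.283

1.283


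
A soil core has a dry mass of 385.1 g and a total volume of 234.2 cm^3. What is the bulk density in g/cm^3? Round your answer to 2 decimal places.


Step 1: Identify the formula: BD = dry mass / volume
Step 2: Substitute values: BD = 385.1 / 234.2
Step 3: BD = 1.64 g/cm^3

1.64


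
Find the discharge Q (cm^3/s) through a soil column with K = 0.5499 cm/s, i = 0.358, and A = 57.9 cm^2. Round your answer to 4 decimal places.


Step 1: Apply Darcy's law: Q = K * i * A
Step 2: Q = 0.5499 * 0.358 * 57.9
Step 3: Q = 11.3984 cm^3/s

11.3984


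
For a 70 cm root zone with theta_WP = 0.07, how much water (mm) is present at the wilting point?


Step 1: Water (mm) = theta_WP * depth * 10
Step 2: Water = 0.07 * 70 * 10
Step 3: Water = 49.0 mm

49.0


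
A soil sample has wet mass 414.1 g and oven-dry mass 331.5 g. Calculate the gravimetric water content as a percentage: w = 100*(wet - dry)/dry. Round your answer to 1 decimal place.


Step 1: Water mass = wet - dry = 414.1 - 331.5 = 82.6 g
Step 2: w = 100 * water mass / dry mass
Step 3: w = 100 * 82.6 / 331.5 = 24.9%

24.9


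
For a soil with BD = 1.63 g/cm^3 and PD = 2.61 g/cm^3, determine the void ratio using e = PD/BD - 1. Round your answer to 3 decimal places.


Step 1: e = PD / BD - 1
Step 2: e = 2.61 / 1.63 - 1
Step 3: e = 1.60123 - 1
Step 4: e = 0.601

0.601


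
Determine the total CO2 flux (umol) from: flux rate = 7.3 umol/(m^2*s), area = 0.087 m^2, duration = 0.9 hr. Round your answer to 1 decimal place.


Step 1: Convert time to seconds: 0.9 hr * 3600 = 3240.0 s
Step 2: Total = flux * area * time_s
Step 3: Total = 7.3 * 0.087 * 3240.0
Step 4: Total = 2057.7 umol

2057.7


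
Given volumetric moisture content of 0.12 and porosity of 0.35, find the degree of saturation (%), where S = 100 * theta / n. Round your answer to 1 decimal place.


Step 1: S = 100 * theta_v / n
Step 2: S = 100 * 0.12 / 0.35
Step 3: S = 34.3%

34.3


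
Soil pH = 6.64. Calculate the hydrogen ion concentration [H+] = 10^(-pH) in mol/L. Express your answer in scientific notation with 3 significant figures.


Step 1: [H+] = 10^(-pH)
Step 2: [H+] = 10^(-6.64)
Step 3: [H+] = 2.29e-07 mol/L

2.29e-07


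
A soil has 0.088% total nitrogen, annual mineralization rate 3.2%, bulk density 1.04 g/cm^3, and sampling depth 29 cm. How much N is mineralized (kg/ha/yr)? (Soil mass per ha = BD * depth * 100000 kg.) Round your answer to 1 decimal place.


Step 1: Soil mass per ha = BD * depth * 100000 = 1.04 * 29 * 100000 = 3016000 kg
Step 2: Total N pool = soil mass * N%/100 = 3016000 * 0.088/100 = 2654.08 kg/ha
Step 3: N mineralized = N pool * rate%/100 = 2654.08 * 3.2/100 = 84.9 kg/ha/yr

84.9


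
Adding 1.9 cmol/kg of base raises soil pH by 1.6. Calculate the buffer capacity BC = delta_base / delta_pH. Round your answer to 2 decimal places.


Step 1: BC = change in base / change in pH
Step 2: BC = 1.9 / 1.6
Step 3: BC = 1.19 cmol/(kg*pH unit)

1.19


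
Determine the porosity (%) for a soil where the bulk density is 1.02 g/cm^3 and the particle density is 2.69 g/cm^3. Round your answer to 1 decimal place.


Step 1: Formula: n = 100 * (1 - BD / PD)
Step 2: n = 100 * (1 - 1.02 / 2.69)
Step 3: n = 100 * (1 - 0.37918)
Step 4: n = 62.1%

62.1


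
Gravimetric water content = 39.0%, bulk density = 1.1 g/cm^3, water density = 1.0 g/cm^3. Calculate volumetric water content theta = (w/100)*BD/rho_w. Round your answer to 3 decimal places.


Step 1: theta = (w / 100) * BD / rho_w
Step 2: theta = (39.0 / 100) * 1.1 / 1.0
Step 3: theta = 0.39 * 1.1
Step 4: theta = 0.429

0.429


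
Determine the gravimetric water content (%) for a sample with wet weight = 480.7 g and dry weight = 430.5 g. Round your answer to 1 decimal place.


Step 1: Water mass = wet - dry = 480.7 - 430.5 = 50.2 g
Step 2: w = 100 * water mass / dry mass
Step 3: w = 100 * 50.2 / 430.5 = 11.7%

11.7


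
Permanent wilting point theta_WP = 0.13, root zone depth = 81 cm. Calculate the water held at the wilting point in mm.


Step 1: Water (mm) = theta_WP * depth * 10
Step 2: Water = 0.13 * 81 * 10
Step 3: Water = 105.3 mm

105.3


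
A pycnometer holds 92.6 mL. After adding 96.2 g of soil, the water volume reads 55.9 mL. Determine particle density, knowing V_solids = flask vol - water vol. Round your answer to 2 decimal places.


Step 1: Volume of solids = flask volume - water volume with soil
Step 2: V_solids = 92.6 - 55.9 = 36.7 mL
Step 3: Particle density = mass / V_solids = 96.2 / 36.7 = 2.62 g/cm^3

2.62
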